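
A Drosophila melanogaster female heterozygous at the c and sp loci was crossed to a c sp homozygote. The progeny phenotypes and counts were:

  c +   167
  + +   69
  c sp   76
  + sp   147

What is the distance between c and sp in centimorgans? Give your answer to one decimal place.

The two most frequent classes, + sp (147) and c + (167), are the parental types, so the F1 was + sp / c +.
The recombinant classes are + + and c sp: 69 + 76 = 145.
Recombination frequency = 145/459 = 0.3159 ≈ 31.6%, i.e. 31.6 centimorgans.

31.6 centimorgans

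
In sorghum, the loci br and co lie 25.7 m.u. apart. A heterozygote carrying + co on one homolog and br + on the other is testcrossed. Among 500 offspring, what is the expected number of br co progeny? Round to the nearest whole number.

A map distance of 25.7 m.u. corresponds to a recombination frequency of 0.257.
The F1 is + co / br +, so br co is a recombinant gamete class with expected frequency r/2 = 0.257/2 = 0.1285.
Expected number = 0.1285 × 500 = 64.25 ≈ 64.

64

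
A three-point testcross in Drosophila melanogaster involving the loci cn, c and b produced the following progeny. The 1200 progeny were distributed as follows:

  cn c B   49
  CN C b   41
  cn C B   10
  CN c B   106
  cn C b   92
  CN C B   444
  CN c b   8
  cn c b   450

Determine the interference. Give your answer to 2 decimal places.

The two most frequent reciprocal classes, cn c b and CN C B, are the parental types, so the F1 was cn c b / CN C B.
The two rarest classes, CN c b and cn C B, are the double crossovers. Comparing them with the parentals, only the cn allele has switched, so cn is the middle locus and the order is b – cn – c.
b–cn: (90 + 18)/1200 = 0.0900; cn–c: (198 + 18)/1200 = 0.1800.
Expected DCO frequency = 0.0900 × 0.1800 ≈ 0.01620; observed = 18/1200 ≈ 0.01500.
Coefficient of coincidence = 0.01500/0.01620 ≈ 0.93; interference = 1 − 0.93 = 0.07.

0.07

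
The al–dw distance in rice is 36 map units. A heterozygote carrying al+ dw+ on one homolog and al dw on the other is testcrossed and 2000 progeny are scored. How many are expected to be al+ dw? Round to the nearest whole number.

360

A map distance of 36 map units corresponds to a recombination frequency of 0.360.
The F1 is al+ dw+ / al dw, so al+ dw is a recombinant gamete class with expected frequency r/2 = 0.360/2 = 0.1800.
Expected number = 0.1800 × 2000 = 360.00 ≈ 360.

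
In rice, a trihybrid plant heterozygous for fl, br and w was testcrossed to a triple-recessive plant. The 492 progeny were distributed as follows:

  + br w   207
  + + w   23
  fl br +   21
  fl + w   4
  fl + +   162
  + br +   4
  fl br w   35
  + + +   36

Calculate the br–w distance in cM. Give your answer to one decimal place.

The two most frequent reciprocal classes, + br w and fl + +, are the parental types, so the F1 was + br w / fl + +.
The two rarest classes, + br + and fl + w, are the double crossovers. Comparing them with the parentals, only the w allele has switched, so w is the middle locus and the order is br – w – fl.
Crossovers in the br–w interval produce the single-crossover classes + + w and fl br + (23 + 21 = 44) plus the double crossovers (8).
RF(br–w) = (44 + 8) / 492 = 52/492 = 0.1057 → 10.6 cM.

10.6 cM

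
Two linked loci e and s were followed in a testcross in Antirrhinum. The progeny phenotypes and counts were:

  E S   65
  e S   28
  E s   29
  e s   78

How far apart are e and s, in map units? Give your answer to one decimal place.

The two most frequent classes, E S (65) and e s (78), are the parental types, so the F1 was E S / e s.
The recombinant classes are E s and e S: 29 + 28 = 57.
Recombination frequency = 57/200 = 0.2850 ≈ 28.5%, i.e. 28.5 map units.

28.5 map units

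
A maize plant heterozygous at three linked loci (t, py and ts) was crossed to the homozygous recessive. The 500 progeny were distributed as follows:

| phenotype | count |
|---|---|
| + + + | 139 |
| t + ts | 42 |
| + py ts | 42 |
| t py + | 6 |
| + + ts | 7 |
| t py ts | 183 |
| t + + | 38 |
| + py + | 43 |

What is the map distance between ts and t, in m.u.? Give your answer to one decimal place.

18.6 m.u.

The two most frequent reciprocal classes, t py ts and + + +, are the parental types, so the F1 was t py ts / + + +.
The two rarest classes, t py + and + + ts, are the double crossovers. Comparing them with the parentals, only the ts allele has switched, so ts is the middle locus and the order is py – ts – t.
Crossovers in the ts–t interval produce the single-crossover classes + py ts and t + + (42 + 38 = 80) plus the double crossovers (13).
RF(ts–t) = (80 + 13) / 500 = 93/500 = 0.1860 → 18.6 m.u.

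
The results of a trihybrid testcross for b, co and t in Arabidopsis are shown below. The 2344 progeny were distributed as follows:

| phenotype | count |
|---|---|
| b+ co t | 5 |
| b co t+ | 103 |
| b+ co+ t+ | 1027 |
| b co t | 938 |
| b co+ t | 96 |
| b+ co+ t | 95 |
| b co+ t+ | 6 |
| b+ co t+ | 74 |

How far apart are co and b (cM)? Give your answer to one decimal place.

The two most frequent reciprocal classes, b+ co+ t+ and b co t, are the parental types, so the F1 was b+ co+ t+ / b co t.
The two rarest classes, b co+ t+ and b+ co t, are the double crossovers. Comparing them with the parentals, only the b allele has switched, so b is the middle locus and the order is t – b – co.
Crossovers in the b–co interval produce the single-crossover classes b+ co t+ and b co+ t (74 + 96 = 170) plus the double crossovers (11).
RF(b–co) = (170 + 11) / 2344 = 181/2344 = 0.0772 → 7.7 cM.

7.7 cM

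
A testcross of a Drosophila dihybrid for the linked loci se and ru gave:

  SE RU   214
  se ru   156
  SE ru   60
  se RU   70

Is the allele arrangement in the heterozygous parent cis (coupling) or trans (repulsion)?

cis

The two most frequent classes are SE RU (214) and se ru (156); these are the parental (non-recombinant) types.
So the F1 carried SE RU on one chromosome and se ru on the other — the recessive alleles are on the same chromosome (cis / coupling).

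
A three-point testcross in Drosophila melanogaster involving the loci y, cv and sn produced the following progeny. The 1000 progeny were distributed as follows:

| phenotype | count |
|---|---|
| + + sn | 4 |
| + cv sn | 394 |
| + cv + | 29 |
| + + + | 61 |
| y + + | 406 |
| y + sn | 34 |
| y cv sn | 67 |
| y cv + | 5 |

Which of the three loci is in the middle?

The two most frequent reciprocal classes, y + + and + cv sn, are the parental types, so the F1 was y + + / + cv sn.
The two rarest classes, y cv + and + + sn, are the double crossovers. Comparing them with the parentals, only the cv allele has switched, so cv is the middle locus and the order is sn – cv – y.

cv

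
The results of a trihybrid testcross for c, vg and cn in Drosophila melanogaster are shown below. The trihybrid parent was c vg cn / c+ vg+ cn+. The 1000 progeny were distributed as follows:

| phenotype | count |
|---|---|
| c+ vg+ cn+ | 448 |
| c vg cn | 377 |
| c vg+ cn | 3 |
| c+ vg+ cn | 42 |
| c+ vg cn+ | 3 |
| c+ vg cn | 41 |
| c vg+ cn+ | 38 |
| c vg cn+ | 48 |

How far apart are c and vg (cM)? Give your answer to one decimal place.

8.5 cM

The two rarest classes, c vg+ cn and c+ vg cn+, are the double crossovers. Comparing them with the parentals, only the vg allele has switched, so vg is the middle locus and the order is cn – vg – c.
Crossovers in the vg–c interval produce the single-crossover classes c+ vg cn and c vg+ cn+ (41 + 38 = 79) plus the double crossovers (6).
RF(vg–c) = (79 + 6) / 1000 = 85/1000 = 0.0850 → 8.5 cM.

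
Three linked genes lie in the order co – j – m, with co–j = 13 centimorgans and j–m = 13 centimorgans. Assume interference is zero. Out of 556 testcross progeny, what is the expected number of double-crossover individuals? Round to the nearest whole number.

9

Map distances give recombination frequencies of 0.130 and 0.130 for the two intervals.
With no interference, expected double-crossover frequency = 0.130 × 0.130 = 0.01690.
Expected number = 0.01690 × 556 = 9.40 ≈ 9.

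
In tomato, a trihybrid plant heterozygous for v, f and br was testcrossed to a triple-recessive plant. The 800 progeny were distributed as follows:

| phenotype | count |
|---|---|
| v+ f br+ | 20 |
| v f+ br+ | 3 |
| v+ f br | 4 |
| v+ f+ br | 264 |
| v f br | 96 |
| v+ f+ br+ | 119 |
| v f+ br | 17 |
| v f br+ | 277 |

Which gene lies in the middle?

The two most frequent reciprocal classes, v f br+ and v+ f+ br, are the parental types, so the F1 was v f br+ / v+ f+ br.
The two rarest classes, v f+ br+ and v+ f br, are the double crossovers. Comparing them with the parentals, only the f allele has switched, so f is the middle locus and the order is br – f – v.

f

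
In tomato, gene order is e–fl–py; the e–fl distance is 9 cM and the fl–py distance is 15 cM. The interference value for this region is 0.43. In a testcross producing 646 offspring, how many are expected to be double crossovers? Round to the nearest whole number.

Map distances give recombination frequencies of 0.090 and 0.150 for the two intervals.
With interference 0.43 (so coincidence = 0.57), expected double-crossover frequency = 0.090 × 0.150 × 0.57 = 0.00770.
Expected number = 0.00770 × 646 = 4.97 ≈ 5.

5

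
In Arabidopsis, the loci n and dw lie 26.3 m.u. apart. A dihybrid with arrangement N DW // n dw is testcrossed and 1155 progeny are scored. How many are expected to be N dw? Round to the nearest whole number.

152

A map distance of 26.3 m.u. corresponds to a recombination frequency of 0.263.
The F1 is N DW / n dw, so N dw is a recombinant gamete class with expected frequency r/2 = 0.263/2 = 0.1315.
Expected number = 0.1315 × 1155 = 151.88 ≈ 152.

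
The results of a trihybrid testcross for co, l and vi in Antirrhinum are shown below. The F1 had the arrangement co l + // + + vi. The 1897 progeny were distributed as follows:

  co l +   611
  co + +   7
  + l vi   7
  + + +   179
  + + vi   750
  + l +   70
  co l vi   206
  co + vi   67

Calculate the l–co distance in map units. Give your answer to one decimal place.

8.0 map units

The two rarest classes, co + + and + l vi, are the double crossovers. Comparing them with the parentals, only the l allele has switched, so l is the middle locus and the order is vi – l – co.
Crossovers in the l–co interval produce the single-crossover classes + l + and co + vi (70 + 67 = 137) plus the double crossovers (14).
RF(l–co) = (137 + 14) / 1897 = 151/1897 = 0.0796 → 8.0 map units.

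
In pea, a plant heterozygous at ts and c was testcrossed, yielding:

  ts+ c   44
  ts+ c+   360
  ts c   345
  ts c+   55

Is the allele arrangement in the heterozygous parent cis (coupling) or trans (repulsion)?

The two most frequent classes are ts+ c+ (360) and ts c (345); these are the parental (non-recombinant) types.
So the F1 carried ts+ c+ on one chromosome and ts c on the other — the recessive alleles are on the same chromosome (cis / coupling).

cis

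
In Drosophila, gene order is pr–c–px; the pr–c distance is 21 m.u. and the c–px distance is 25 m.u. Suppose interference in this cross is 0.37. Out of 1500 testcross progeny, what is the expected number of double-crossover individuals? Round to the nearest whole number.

50

Map distances give recombination frequencies of 0.210 and 0.250 for the two intervals.
With interference 0.37 (so coincidence = 0.63), expected double-crossover frequency = 0.210 × 0.250 × 0.63 = 0.03308.
Expected number = 0.03308 × 1500 = 49.61 ≈ 50.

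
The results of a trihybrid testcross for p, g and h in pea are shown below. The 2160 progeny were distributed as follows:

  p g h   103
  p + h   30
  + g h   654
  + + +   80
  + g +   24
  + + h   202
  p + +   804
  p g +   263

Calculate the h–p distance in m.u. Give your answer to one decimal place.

The two most frequent reciprocal classes, p + + and + g h, are the parental types, so the F1 was p + + / + g h.
The two rarest classes, p + h and + g +, are the double crossovers. Comparing them with the parentals, only the h allele has switched, so h is the middle locus and the order is g – h – p.
Crossovers in the h–p interval produce the single-crossover classes + + + and p g h (80 + 103 = 183) plus the double crossovers (54).
RF(h–p) = (183 + 54) / 2160 = 237/2160 = 0.1097 → 11.0 m.u.

11.0 m.u.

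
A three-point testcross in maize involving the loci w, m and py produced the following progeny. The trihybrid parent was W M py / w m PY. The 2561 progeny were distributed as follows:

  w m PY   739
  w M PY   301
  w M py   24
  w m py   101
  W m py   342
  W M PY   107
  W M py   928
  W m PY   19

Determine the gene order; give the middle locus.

w

The two rarest classes, w M py and W m PY, are the double crossovers. Comparing them with the parentals, only the w allele has switched, so w is the middle locus and the order is m – w – py.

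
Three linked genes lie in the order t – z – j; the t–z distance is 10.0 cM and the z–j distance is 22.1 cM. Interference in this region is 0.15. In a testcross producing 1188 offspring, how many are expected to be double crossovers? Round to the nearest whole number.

22

Map distances give recombination frequencies of 0.100 and 0.221 for the two intervals.
With interference 0.15 (so coincidence = 0.85), expected double-crossover frequency = 0.100 × 0.221 × 0.85 = 0.01878.
Expected number = 0.01878 × 1188 = 22.32 ≈ 22.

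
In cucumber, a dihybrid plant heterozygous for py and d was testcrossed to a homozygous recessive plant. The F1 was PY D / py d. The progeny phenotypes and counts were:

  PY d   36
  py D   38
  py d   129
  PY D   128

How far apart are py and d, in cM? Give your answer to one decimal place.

The recombinant classes are PY d and py D: 36 + 38 = 74.
Recombination frequency = 74/331 = 0.2236 ≈ 22.4%, i.e. 22.4 cM.

22.4 cM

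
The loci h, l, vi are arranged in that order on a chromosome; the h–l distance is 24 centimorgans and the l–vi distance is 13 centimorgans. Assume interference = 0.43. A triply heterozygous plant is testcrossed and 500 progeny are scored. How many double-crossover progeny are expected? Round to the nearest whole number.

Map distances give recombination frequencies of 0.240 and 0.130 for the two intervals.
With interference 0.43 (so coincidence = 0.57), expected double-crossover frequency = 0.240 × 0.130 × 0.57 = 0.01778.
Expected number = 0.01778 × 500 = 8.89 ≈ 9.

9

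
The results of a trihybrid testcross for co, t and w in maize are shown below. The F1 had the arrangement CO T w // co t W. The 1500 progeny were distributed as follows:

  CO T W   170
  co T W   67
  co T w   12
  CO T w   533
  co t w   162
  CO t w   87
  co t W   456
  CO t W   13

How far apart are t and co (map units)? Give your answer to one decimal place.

11.9 map units

The two rarest classes, co T w and CO t W, are the double crossovers. Comparing them with the parentals, only the co allele has switched, so co is the middle locus and the order is t – co – w.
Crossovers in the t–co interval produce the single-crossover classes CO t w and co T W (87 + 67 = 154) plus the double crossovers (25).
RF(t–co) = (154 + 25) / 1500 = 179/1500 = 0.1193 → 11.9 map units.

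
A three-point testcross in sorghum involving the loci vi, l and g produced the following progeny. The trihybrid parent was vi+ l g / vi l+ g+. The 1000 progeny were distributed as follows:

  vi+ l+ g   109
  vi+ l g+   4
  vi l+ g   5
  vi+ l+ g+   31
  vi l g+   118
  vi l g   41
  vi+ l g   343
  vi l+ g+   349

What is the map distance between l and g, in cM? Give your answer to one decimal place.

The two rarest classes, vi+ l g+ and vi l+ g, are the double crossovers. Comparing them with the parentals, only the g allele has switched, so g is the middle locus and the order is l – g – vi.
Crossovers in the l–g interval produce the single-crossover classes vi+ l+ g and vi l g+ (109 + 118 = 227) plus the double crossovers (9).
RF(l–g) = (227 + 9) / 1000 = 236/1000 = 0.2360 → 23.6 cM.

23.6 cM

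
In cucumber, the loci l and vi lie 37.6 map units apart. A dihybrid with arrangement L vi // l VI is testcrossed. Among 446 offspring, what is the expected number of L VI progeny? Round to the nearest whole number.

84

A map distance of 37.6 map units corresponds to a recombination frequency of 0.376.
The F1 is L vi / l VI, so L VI is a recombinant gamete class with expected frequency r/2 = 0.376/2 = 0.1880.
Expected number = 0.1880 × 446 = 83.85 ≈ 84.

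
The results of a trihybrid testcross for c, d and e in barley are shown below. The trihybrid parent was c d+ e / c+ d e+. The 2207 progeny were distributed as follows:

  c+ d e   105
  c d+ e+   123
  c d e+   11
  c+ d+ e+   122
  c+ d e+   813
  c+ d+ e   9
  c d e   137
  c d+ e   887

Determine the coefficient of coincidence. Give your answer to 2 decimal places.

The two rarest classes, c+ d+ e and c d e+, are the double crossovers. Comparing them with the parentals, only the c allele has switched, so c is the middle locus and the order is e – c – d.
e–c: (228 + 20)/2207 = 0.1124; c–d: (259 + 20)/2207 = 0.1264.
Expected DCO frequency = 0.1124 × 0.1264 ≈ 0.01421; observed = 20/2207 ≈ 0.00906.
Coefficient of coincidence = 0.00906/0.01421 ≈ 0.64.

0.64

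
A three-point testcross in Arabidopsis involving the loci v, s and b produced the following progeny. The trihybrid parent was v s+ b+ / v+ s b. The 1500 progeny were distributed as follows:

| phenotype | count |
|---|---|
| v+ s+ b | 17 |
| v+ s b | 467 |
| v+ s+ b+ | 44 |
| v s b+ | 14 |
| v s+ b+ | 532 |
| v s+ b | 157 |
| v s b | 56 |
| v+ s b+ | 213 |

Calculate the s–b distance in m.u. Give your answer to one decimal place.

26.7 m.u.

The two rarest classes, v s b+ and v+ s+ b, are the double crossovers. Comparing them with the parentals, only the s allele has switched, so s is the middle locus and the order is b – s – v.
Crossovers in the b–s interval produce the single-crossover classes v s+ b and v+ s b+ (157 + 213 = 370) plus the double crossovers (31).
RF(b–s) = (370 + 31) / 1500 = 401/1500 = 0.2673 → 26.7 m.u.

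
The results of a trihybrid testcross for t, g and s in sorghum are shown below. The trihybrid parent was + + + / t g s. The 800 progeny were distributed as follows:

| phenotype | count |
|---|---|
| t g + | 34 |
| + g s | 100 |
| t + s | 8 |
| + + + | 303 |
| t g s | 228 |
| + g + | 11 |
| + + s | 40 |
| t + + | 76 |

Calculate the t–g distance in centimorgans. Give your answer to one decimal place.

The two rarest classes, + g + and t + s, are the double crossovers. Comparing them with the parentals, only the g allele has switched, so g is the middle locus and the order is t – g – s.
Crossovers in the t–g interval produce the single-crossover classes t + + and + g s (76 + 100 = 176) plus the double crossovers (19).
RF(t–g) = (176 + 19) / 800 = 195/800 = 0.2437 → 24.4 centimorgans.

24.4 centimorgans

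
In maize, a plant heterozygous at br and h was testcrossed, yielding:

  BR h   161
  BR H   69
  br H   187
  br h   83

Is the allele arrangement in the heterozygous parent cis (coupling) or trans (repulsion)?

trans

The two most frequent classes are BR h (161) and br H (187); these are the parental (non-recombinant) types.
So the F1 carried BR h on one chromosome and br H on the other — the recessive alleles are on opposite chromosomes (trans / repulsion).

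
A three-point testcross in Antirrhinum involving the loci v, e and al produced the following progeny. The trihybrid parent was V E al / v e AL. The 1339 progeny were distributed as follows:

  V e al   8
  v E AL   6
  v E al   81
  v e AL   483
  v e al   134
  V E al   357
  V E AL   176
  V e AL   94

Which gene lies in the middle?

The two rarest classes, V e al and v E AL, are the double crossovers. Comparing them with the parentals, only the e allele has switched, so e is the middle locus and the order is al – e – v.

e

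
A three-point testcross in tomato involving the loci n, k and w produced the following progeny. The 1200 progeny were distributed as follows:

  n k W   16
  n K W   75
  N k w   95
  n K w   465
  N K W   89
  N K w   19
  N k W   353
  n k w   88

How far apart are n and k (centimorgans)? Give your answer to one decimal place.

The two most frequent reciprocal classes, N k W and n K w, are the parental types, so the F1 was N k W / n K w.
The two rarest classes, n k W and N K w, are the double crossovers. Comparing them with the parentals, only the n allele has switched, so n is the middle locus and the order is w – n – k.
Crossovers in the n–k interval produce the single-crossover classes N K W and n k w (89 + 88 = 177) plus the double crossovers (35).
RF(n–k) = (177 + 35) / 1200 = 212/1200 = 0.1767 → 17.7 centimorgans.

17.7 centimorgans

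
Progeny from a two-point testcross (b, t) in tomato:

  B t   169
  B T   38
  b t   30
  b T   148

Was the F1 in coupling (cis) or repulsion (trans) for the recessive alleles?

The two most frequent classes are B t (169) and b T (148); these are the parental (non-recombinant) types.
So the F1 carried B t on one chromosome and b T on the other — the recessive alleles are on opposite chromosomes (trans / repulsion).

trans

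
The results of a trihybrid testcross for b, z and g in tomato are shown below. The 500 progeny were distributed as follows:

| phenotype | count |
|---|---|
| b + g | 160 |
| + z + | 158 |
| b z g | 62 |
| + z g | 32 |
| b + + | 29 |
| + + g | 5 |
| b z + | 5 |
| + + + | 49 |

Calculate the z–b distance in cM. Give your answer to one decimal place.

24.2 cM

The two most frequent reciprocal classes, + z + and b + g, are the parental types, so the F1 was + z + / b + g.
The two rarest classes, b z + and + + g, are the double crossovers. Comparing them with the parentals, only the b allele has switched, so b is the middle locus and the order is z – b – g.
Crossovers in the z–b interval produce the single-crossover classes + + + and b z g (49 + 62 = 111) plus the double crossovers (10).
RF(z–b) = (111 + 10) / 500 = 121/500 = 0.2420 → 24.2 cM.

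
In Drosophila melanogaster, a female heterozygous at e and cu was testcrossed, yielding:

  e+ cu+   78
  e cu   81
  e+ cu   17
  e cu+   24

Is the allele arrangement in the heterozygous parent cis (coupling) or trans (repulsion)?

cis

The two most frequent classes are e+ cu+ (78) and e cu (81); these are the parental (non-recombinant) types.
So the F1 carried e+ cu+ on one chromosome and e cu on the other — the recessive alleles are on the same chromosome (cis / coupling).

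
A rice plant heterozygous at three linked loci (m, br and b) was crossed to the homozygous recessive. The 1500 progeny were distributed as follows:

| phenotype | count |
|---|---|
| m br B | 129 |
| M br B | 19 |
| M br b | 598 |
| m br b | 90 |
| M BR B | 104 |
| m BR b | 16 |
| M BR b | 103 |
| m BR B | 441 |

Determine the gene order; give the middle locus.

The two most frequent reciprocal classes, m BR B and M br b, are the parental types, so the F1 was m BR B / M br b.
The two rarest classes, m BR b and M br B, are the double crossovers. Comparing them with the parentals, only the b allele has switched, so b is the middle locus and the order is m – b – br.

b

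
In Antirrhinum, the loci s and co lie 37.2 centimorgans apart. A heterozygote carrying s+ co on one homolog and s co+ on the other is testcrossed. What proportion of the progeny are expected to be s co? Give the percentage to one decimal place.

18.6%

A map distance of 37.2 centimorgans corresponds to a recombination frequency of 0.372.
The F1 is s+ co / s co+, so s co is a recombinant gamete class with expected frequency r/2 = 0.372/2 = 0.1860.
That is 0.1860 = 18.6% of the progeny.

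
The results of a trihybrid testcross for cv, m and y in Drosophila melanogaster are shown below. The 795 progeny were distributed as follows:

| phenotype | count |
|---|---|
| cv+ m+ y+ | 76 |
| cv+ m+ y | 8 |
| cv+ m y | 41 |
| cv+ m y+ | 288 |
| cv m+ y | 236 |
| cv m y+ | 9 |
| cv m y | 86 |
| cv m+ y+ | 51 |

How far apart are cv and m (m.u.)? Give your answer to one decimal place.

The two most frequent reciprocal classes, cv m+ y and cv+ m y+, are the parental types, so the F1 was cv m+ y / cv+ m y+.
The two rarest classes, cv+ m+ y and cv m y+, are the double crossovers. Comparing them with the parentals, only the cv allele has switched, so cv is the middle locus and the order is m – cv – y.
Crossovers in the m–cv interval produce the single-crossover classes cv m y and cv+ m+ y+ (86 + 76 = 162) plus the double crossovers (17).
RF(m–cv) = (162 + 17) / 795 = 179/795 = 0.2252 → 22.5 m.u.

22.5 m.u.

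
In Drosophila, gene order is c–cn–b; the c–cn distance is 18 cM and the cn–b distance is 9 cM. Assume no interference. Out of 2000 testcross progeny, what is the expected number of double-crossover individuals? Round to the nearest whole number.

Map distances give recombination frequencies of 0.180 and 0.090 for the two intervals.
With no interference, expected double-crossover frequency = 0.180 × 0.090 = 0.01620.
Expected number = 0.01620 × 2000 = 32.40 ≈ 32.

32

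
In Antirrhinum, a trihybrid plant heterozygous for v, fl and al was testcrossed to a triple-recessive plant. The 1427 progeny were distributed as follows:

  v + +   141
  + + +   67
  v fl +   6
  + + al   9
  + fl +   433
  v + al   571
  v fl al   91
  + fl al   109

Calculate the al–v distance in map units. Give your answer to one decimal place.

The two most frequent reciprocal classes, v + al and + fl +, are the parental types, so the F1 was v + al / + fl +.
The two rarest classes, + + al and v fl +, are the double crossovers. Comparing them with the parentals, only the v allele has switched, so v is the middle locus and the order is al – v – fl.
Crossovers in the al–v interval produce the single-crossover classes v + + and + fl al (141 + 109 = 250) plus the double crossovers (15).
RF(al–v) = (250 + 15) / 1427 = 265/1427 = 0.1857 → 18.6 map units.

18.6 map units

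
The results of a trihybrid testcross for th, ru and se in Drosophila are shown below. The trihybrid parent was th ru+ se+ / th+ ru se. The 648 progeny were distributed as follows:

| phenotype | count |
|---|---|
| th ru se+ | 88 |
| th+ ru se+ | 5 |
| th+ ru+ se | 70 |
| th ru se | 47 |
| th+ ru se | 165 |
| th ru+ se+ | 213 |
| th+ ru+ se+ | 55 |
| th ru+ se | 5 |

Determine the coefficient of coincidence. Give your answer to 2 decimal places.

The two rarest classes, th ru+ se and th+ ru se+, are the double crossovers. Comparing them with the parentals, only the se allele has switched, so se is the middle locus and the order is ru – se – th.
ru–se: (158 + 10)/648 = 0.2593; se–th: (102 + 10)/648 = 0.1728.
Expected DCO frequency = 0.2593 × 0.1728 ≈ 0.04481; observed = 10/648 ≈ 0.01543.
Coefficient of coincidence = 0.01543/0.04481 ≈ 0.34.

0.34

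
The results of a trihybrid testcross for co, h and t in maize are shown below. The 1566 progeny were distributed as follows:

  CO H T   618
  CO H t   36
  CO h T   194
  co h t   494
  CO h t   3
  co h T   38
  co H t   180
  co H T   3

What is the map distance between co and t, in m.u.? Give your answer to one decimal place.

The two most frequent reciprocal classes, CO H T and co h t, are the parental types, so the F1 was CO H T / co h t.
The two rarest classes, co H T and CO h t, are the double crossovers. Comparing them with the parentals, only the co allele has switched, so co is the middle locus and the order is t – co – h.
Crossovers in the t–co interval produce the single-crossover classes CO H t and co h T (36 + 38 = 74) plus the double crossovers (6).
RF(t–co) = (74 + 6) / 1566 = 80/1566 = 0.0511 → 5.1 m.u.

5.1 m.u.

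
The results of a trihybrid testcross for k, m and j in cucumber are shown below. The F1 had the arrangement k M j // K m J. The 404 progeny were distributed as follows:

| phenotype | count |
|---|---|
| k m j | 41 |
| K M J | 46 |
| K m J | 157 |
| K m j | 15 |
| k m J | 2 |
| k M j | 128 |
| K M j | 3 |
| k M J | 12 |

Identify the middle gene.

The two rarest classes, K M j and k m J, are the double crossovers. Comparing them with the parentals, only the k allele has switched, so k is the middle locus and the order is j – k – m.

k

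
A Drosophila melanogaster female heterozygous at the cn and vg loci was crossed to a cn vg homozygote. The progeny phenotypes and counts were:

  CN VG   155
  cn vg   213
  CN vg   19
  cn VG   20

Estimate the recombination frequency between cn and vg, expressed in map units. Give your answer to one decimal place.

9.6 map units

The two most frequent classes, CN VG (155) and cn vg (213), are the parental types, so the F1 was CN VG / cn vg.
The recombinant classes are CN vg and cn VG: 19 + 20 = 39.
Recombination frequency = 39/407 = 0.0958 ≈ 9.6%, i.e. 9.6 map units.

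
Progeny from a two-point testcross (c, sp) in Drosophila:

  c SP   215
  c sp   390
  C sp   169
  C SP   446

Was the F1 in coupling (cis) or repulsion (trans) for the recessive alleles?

cis

The two most frequent classes are C SP (446) and c sp (390); these are the parental (non-recombinant) types.
So the F1 carried C SP on one chromosome and c sp on the other — the recessive alleles are on the same chromosome (cis / coupling).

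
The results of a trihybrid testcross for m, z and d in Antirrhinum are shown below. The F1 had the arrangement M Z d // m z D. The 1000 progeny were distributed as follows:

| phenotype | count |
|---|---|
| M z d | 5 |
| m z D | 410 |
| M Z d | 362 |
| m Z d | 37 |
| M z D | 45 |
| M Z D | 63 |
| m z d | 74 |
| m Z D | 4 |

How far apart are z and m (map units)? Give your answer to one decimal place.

The two rarest classes, M z d and m Z D, are the double crossovers. Comparing them with the parentals, only the z allele has switched, so z is the middle locus and the order is m – z – d.
Crossovers in the m–z interval produce the single-crossover classes m Z d and M z D (37 + 45 = 82) plus the double crossovers (9).
RF(m–z) = (82 + 9) / 1000 = 91/1000 = 0.0910 → 9.1 map units.

9.1 map units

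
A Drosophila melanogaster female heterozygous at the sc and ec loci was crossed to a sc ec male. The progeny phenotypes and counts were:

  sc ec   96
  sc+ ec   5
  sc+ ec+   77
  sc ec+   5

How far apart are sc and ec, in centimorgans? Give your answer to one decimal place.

The two most frequent classes, sc+ ec+ (77) and sc ec (96), are the parental types, so the F1 was sc+ ec+ / sc ec.
The recombinant classes are sc+ ec and sc ec+: 5 + 5 = 10.
Recombination frequency = 10/183 = 0.0546 ≈ 5.5%, i.e. 5.5 centimorgans.

5.5 centimorgans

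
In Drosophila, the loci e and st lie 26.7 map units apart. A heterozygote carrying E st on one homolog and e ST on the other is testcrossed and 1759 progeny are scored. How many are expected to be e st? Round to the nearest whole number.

A map distance of 26.7 map units corresponds to a recombination frequency of 0.267.
The F1 is E st / e ST, so e st is a recombinant gamete class with expected frequency r/2 = 0.267/2 = 0.1335.
Expected number = 0.1335 × 1759 = 234.83 ≈ 235.

235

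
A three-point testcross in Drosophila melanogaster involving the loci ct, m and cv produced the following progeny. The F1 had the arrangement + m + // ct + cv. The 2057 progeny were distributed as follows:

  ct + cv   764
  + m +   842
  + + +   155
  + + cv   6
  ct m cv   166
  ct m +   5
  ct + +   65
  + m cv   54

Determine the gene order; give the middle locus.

The two rarest classes, ct m + and + + cv, are the double crossovers. Comparing them with the parentals, only the ct allele has switched, so ct is the middle locus and the order is m – ct – cv.

ct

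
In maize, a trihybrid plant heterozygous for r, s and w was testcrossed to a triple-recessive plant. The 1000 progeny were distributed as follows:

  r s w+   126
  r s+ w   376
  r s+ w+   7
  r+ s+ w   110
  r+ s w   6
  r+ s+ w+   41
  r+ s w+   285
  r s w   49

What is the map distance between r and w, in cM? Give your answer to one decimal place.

24.9 cM

The two most frequent reciprocal classes, r s+ w and r+ s w+, are the parental types, so the F1 was r s+ w / r+ s w+.
The two rarest classes, r s+ w+ and r+ s w, are the double crossovers. Comparing them with the parentals, only the w allele has switched, so w is the middle locus and the order is s – w – r.
Crossovers in the w–r interval produce the single-crossover classes r+ s+ w and r s w+ (110 + 126 = 236) plus the double crossovers (13).
RF(w–r) = (236 + 13) / 1000 = 249/1000 = 0.2490 → 24.9 cM.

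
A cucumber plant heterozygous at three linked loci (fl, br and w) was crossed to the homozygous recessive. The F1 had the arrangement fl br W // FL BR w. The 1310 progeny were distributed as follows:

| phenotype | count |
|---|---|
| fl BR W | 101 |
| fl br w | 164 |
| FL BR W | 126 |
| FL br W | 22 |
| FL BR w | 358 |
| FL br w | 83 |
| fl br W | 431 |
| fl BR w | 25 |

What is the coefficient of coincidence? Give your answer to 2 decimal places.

0.79

The two rarest classes, FL br W and fl BR w, are the double crossovers. Comparing them with the parentals, only the fl allele has switched, so fl is the middle locus and the order is br – fl – w.
br–fl: (184 + 47)/1310 = 0.1763; fl–w: (290 + 47)/1310 = 0.2573.
Expected DCO frequency = 0.1763 × 0.2573 ≈ 0.04536; observed = 47/1310 ≈ 0.03588.
Coefficient of coincidence = 0.03588/0.04536 ≈ 0.79.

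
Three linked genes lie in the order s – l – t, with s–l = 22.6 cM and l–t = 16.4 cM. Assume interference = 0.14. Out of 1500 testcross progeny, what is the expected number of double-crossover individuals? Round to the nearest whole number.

Map distances give recombination frequencies of 0.226 and 0.164 for the two intervals.
With interference 0.14 (so coincidence = 0.86), expected double-crossover frequency = 0.226 × 0.164 × 0.86 = 0.03188.
Expected number = 0.03188 × 1500 = 47.81 ≈ 48.

48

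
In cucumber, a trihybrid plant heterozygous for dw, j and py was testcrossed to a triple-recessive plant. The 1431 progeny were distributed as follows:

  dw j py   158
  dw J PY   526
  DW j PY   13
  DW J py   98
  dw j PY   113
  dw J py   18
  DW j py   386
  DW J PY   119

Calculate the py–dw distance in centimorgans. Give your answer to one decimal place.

21.5 centimorgans

The two most frequent reciprocal classes, dw J PY and DW j py, are the parental types, so the F1 was dw J PY / DW j py.
The two rarest classes, dw J py and DW j PY, are the double crossovers. Comparing them with the parentals, only the py allele has switched, so py is the middle locus and the order is j – py – dw.
Crossovers in the py–dw interval produce the single-crossover classes DW J PY and dw j py (119 + 158 = 277) plus the double crossovers (31).
RF(py–dw) = (277 + 31) / 1431 = 308/1431 = 0.2152 → 21.5 centimorgans.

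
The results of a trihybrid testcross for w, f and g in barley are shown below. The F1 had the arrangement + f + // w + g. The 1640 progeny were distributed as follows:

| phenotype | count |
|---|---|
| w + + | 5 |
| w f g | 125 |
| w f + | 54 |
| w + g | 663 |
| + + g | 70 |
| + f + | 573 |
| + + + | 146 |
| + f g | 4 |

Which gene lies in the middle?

The two rarest classes, + f g and w + +, are the double crossovers. Comparing them with the parentals, only the g allele has switched, so g is the middle locus and the order is f – g – w.

g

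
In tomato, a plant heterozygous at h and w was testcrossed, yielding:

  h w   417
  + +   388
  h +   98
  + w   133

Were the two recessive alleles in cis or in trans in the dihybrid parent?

The two most frequent classes are + + (388) and h w (417); these are the parental (non-recombinant) types.
So the F1 carried + + on one chromosome and h w on the other — the recessive alleles are on the same chromosome (cis / coupling).

cis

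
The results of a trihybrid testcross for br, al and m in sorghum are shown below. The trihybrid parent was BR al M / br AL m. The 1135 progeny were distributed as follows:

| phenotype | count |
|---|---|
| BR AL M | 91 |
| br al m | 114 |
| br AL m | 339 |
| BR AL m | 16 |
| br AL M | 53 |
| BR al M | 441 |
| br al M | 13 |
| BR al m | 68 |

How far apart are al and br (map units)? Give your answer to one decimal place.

The two rarest classes, br al M and BR AL m, are the double crossovers. Comparing them with the parentals, only the br allele has switched, so br is the middle locus and the order is m – br – al.
Crossovers in the br–al interval produce the single-crossover classes BR AL M and br al m (91 + 114 = 205) plus the double crossovers (29).
RF(br–al) = (205 + 29) / 1135 = 234/1135 = 0.2062 → 20.6 map units.

20.6 map units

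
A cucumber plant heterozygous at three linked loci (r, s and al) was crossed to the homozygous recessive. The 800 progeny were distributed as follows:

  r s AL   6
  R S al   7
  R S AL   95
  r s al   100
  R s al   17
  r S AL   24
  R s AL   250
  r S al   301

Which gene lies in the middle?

The two most frequent reciprocal classes, R s AL and r S al, are the parental types, so the F1 was R s AL / r S al.
The two rarest classes, r s AL and R S al, are the double crossovers. Comparing them with the parentals, only the r allele has switched, so r is the middle locus and the order is al – r – s.

r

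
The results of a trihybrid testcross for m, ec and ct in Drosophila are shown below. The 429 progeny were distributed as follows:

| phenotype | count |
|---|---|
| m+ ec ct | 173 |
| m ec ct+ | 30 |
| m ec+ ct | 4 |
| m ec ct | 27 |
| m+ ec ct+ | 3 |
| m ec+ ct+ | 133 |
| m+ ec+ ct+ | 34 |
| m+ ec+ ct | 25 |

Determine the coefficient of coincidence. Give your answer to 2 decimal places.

0.71

The two most frequent reciprocal classes, m+ ec ct and m ec+ ct+, are the parental types, so the F1 was m+ ec ct / m ec+ ct+.
The two rarest classes, m+ ec ct+ and m ec+ ct, are the double crossovers. Comparing them with the parentals, only the ct allele has switched, so ct is the middle locus and the order is m – ct – ec.
m–ct: (61 + 7)/429 = 0.1585; ct–ec: (55 + 7)/429 = 0.1445.
Expected DCO frequency = 0.1585 × 0.1445 ≈ 0.02290; observed = 7/429 ≈ 0.01632.
Coefficient of coincidence = 0.01632/0.02290 ≈ 0.71.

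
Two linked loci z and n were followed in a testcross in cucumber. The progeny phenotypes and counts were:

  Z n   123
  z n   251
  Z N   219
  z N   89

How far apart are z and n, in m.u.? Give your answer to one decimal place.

The two most frequent classes, Z N (219) and z n (251), are the parental types, so the F1 was Z N / z n.
The recombinant classes are Z n and z N: 123 + 89 = 212.
Recombination frequency = 212/682 = 0.3109 ≈ 31.1%, i.e. 31.1 m.u.

31.1 m.u.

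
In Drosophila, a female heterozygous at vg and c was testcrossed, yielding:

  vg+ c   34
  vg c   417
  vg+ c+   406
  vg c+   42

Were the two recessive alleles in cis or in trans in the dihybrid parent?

cis

The two most frequent classes are vg+ c+ (406) and vg c (417); these are the parental (non-recombinant) types.
So the F1 carried vg+ c+ on one chromosome and vg c on the other — the recessive alleles are on the same chromosome (cis / coupling).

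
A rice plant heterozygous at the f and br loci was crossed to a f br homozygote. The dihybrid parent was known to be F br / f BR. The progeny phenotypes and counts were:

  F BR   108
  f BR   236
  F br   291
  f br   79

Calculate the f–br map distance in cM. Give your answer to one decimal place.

26.2 cM

The recombinant classes are F BR and f br: 108 + 79 = 187.
Recombination frequency = 187/714 = 0.2619 ≈ 26.2%, i.e. 26.2 cM.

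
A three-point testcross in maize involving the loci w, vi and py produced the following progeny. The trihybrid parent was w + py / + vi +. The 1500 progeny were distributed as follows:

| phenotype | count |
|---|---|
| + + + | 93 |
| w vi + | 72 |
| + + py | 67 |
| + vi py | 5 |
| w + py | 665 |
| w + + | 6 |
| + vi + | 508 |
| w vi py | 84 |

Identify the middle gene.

py

The two rarest classes, w + + and + vi py, are the double crossovers. Comparing them with the parentals, only the py allele has switched, so py is the middle locus and the order is vi – py – w.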